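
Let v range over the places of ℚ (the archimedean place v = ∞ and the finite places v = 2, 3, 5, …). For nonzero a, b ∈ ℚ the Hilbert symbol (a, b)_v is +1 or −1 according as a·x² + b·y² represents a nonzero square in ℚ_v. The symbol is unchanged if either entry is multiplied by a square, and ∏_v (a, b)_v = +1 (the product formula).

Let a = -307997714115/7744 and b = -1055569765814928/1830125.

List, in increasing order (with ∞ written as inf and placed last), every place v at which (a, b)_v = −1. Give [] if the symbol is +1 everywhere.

Mod squares: a ≡ -3315, b ≡ -1365. Check v ∈ {∞, 2, 3, 5, 7, 11, 13, 17}.
v=7: a=7^2·(≡6), b=7^3·(≡4) mod 7; (6|7)=-1, (4|7)=+1; (−1)^{2·3·3}·(-1)^3·(+1)^2 = -1.
v=∞: -3315 < 0 and -1365 < 0  ⇒  (a,b)_∞ = -1.
v=2: v_2(a)=-6, v_2(b)=4; units ≡ 5, 3 (mod 8); ε·ε+αω+βω = 0·1+-6·1+4·1 ≡ 0  ⇒  (a,b)_2 = +1.
v=13: a=13^1·(≡7), b=13^1·(≡3) mod 13; (7|13)=-1, (3|13)=+1; (−1)^{1·1·6}·(-1)^1·(+1)^1 = -1.
v=11: a=11^-2·(≡7), b=11^-4·(≡8) mod 11; (7|11)=-1, (8|11)=-1; (−1)^{-2·-4·5}·(-1)^-4·(-1)^-2 = +1.
v=3: a=3^9·(≡2), b=3^11·(≡1) mod 3; (2|3)=-1, (1|3)=+1; (−1)^{9·11·1}·(-1)^11·(+1)^9 = +1.
v=5: a=5^1·(≡3), b=5^-3·(≡2) mod 5; (3|5)=-1, (2|5)=-1; (−1)^{1·-3·2}·(-1)^-3·(-1)^1 = +1.
v=17: a=17^3·(≡2), b=17^4·(≡5) mod 17; (2|17)=+1, (5|17)=-1; (−1)^{3·4·8}·(+1)^4·(-1)^3 = -1.
(-3315, -1365 / ℚ) ramifies at {7, 13, 17, ∞}: a division algebra.

[7, 13, 17, inf]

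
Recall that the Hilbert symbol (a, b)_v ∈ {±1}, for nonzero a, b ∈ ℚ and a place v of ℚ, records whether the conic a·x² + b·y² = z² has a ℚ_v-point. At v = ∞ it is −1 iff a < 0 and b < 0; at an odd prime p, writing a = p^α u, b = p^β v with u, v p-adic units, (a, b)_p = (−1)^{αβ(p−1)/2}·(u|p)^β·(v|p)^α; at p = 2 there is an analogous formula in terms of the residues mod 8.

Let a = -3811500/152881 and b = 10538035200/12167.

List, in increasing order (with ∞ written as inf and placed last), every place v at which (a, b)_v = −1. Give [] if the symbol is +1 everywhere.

(a, b) ≡ (-35, 966) mod (ℚ^×)²; places V = {2, 3, 5, 7, 11, 17, 23, ∞}.
(a,b)_3: α=2, u≡1; β=5, v≡1 (mod 3); (1|3)=+1, (1|3)=+1; sign (−1)^0·+1^5·+1^2 = +1.
(a,b)_2: α=2, β=11; u≡5, v≡3 (mod 8); ε(u)ε(v)=0·1, αω(v)=2·1, βω(u)=11·1; sum ≡ 1  ⇒  -1.
(a,b)_23: α=-2, u≡17; β=-3, v≡11 (mod 23); (17|23)=-1, (11|23)=-1; sign (−1)^0·-1^-3·-1^-2 = -1.
(a,b)_11: α=2, u≡5; β=2, v≡9 (mod 11); (5|11)=+1, (9|11)=+1; sign (−1)^0·+1^2·+1^2 = +1.
(a,b)_5: α=3, u≡3; β=2, v≡4 (mod 5); (3|5)=-1, (4|5)=+1; sign (−1)^0·-1^2·+1^3 = +1.
(a,b)_7: α=1, u≡2; β=1, v≡6 (mod 7); (2|7)=+1, (6|7)=-1; sign (−1)^1·+1^1·-1^1 = +1.
(a,b)_17: α=-2, u≡1; β=0, v≡5 (mod 17); (1|17)=+1, (5|17)=-1; sign (−1)^0·+1^0·-1^-2 = +1.
(a,b)_∞: sgn(-35)=−, sgn(966)=+, so +1.
|Ram(-35, 966)| = 2, even; anisotropic at {2, 23}.

[2, 23]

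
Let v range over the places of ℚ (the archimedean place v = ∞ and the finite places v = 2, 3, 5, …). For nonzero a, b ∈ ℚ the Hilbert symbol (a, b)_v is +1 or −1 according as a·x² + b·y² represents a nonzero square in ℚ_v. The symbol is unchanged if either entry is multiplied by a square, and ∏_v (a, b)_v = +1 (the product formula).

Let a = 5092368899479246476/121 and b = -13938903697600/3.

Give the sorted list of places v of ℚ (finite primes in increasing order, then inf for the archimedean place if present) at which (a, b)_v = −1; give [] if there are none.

[2, 3, 7, 19]

Mod squares: a ≡ 3059, b ≡ -57. Check v ∈ {∞, 2, 3, 5, 7, 11, 13, 19, 23}.
v=13: a=13^2·(≡3), b=13^0·(≡5) mod 13; (3|13)=+1, (5|13)=-1; (−1)^{2·0·6}·(+1)^0·(-1)^2 = +1.
v=∞: 3059 > 0 and -57 < 0  ⇒  (a,b)_∞ = +1.
v=11: a=11^-2·(≡3), b=11^0·(≡3) mod 11; (3|11)=+1, (3|11)=+1; (−1)^{-2·0·5}·(+1)^0·(+1)^-2 = +1.
v=19: a=19^5·(≡1), b=19^3·(≡9) mod 19; (1|19)=+1, (9|19)=+1; (−1)^{5·3·9}·(+1)^3·(+1)^5 = -1.
v=3: a=3^6·(≡2), b=3^-1·(≡2) mod 3; (2|3)=-1, (2|3)=-1; (−1)^{6·-1·1}·(-1)^-1·(-1)^6 = -1.
v=7: a=7^3·(≡6), b=7^4·(≡3) mod 7; (6|7)=-1, (3|7)=-1; (−1)^{3·4·3}·(-1)^4·(-1)^3 = -1.
v=23: a=23^3·(≡1), b=23^2·(≡12) mod 23; (1|23)=+1, (12|23)=+1; (−1)^{3·2·11}·(+1)^2·(+1)^3 = +1.
v=5: a=5^0·(≡1), b=5^2·(≡2) mod 5; (1|5)=+1, (2|5)=-1; (−1)^{0·2·2}·(+1)^2·(-1)^0 = +1.
v=2: v_2(a)=2, v_2(b)=6; units ≡ 3, 7 (mod 8); ε·ε+αω+βω = 1·1+2·0+6·1 ≡ 1  ⇒  (a,b)_2 = -1.
(3059, -57 / ℚ) ramifies at {2, 3, 7, 19}: a division algebra.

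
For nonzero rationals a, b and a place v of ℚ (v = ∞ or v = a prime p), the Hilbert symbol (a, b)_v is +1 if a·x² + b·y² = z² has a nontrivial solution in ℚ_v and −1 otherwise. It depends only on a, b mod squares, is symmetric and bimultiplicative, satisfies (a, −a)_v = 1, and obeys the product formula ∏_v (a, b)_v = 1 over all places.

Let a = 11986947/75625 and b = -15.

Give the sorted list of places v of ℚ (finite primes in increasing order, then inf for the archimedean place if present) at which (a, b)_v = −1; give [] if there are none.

[3, 5, 7, 29]

Mod squares: a ≡ 203, b ≡ -15. Check v ∈ {∞, 2, 3, 5, 7, 11, 29}.
v=7: a=7^1·(≡1), b=7^0·(≡6) mod 7; (1|7)=+1, (6|7)=-1; (−1)^{1·0·3}·(+1)^0·(-1)^1 = -1.
v=29: a=29^1·(≡24), b=29^0·(≡14) mod 29; (24|29)=+1, (14|29)=-1; (−1)^{1·0·14}·(+1)^0·(-1)^1 = -1.
v=3: a=3^10·(≡2), b=3^1·(≡1) mod 3; (2|3)=-1, (1|3)=+1; (−1)^{10·1·1}·(-1)^1·(+1)^10 = -1.
v=11: a=11^-2·(≡3), b=11^0·(≡7) mod 11; (3|11)=+1, (7|11)=-1; (−1)^{-2·0·5}·(+1)^0·(-1)^-2 = +1.
v=2: v_2(a)=0, v_2(b)=0; units ≡ 3, 1 (mod 8); ε·ε+αω+βω = 1·0+0·0+0·1 ≡ 0  ⇒  (a,b)_2 = +1.
v=5: a=5^-4·(≡2), b=5^1·(≡2) mod 5; (2|5)=-1, (2|5)=-1; (−1)^{-4·1·2}·(-1)^1·(-1)^-4 = -1.
v=∞: 203 > 0 and -15 < 0  ⇒  (a,b)_∞ = +1.
(203, -15 / ℚ) ramifies at {3, 5, 7, 29}: a division algebra.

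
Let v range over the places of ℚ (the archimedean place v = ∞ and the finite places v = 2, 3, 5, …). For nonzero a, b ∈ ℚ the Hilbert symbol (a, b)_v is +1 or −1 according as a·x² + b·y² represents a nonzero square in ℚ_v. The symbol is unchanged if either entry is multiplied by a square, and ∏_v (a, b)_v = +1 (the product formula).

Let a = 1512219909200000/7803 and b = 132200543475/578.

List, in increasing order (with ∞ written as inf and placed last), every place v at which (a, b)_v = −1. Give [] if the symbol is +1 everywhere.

Mod squares: a ≡ 2310, b ≡ 182. Check v ∈ {∞, 2, 3, 5, 7, 11, 13, 17}.
v=17: a=17^-2·(≡4), b=17^-2·(≡3) mod 17; (4|17)=+1, (3|17)=-1; (−1)^{-2·-2·8}·(+1)^-2·(-1)^-2 = +1.
v=2: v_2(a)=7, v_2(b)=-1; units ≡ 3, 3 (mod 8); ε·ε+αω+βω = 1·1+7·1+-1·1 ≡ 1  ⇒  (a,b)_2 = -1.
v=5: a=5^5·(≡3), b=5^2·(≡3) mod 5; (3|5)=-1, (3|5)=-1; (−1)^{5·2·2}·(-1)^2·(-1)^5 = -1.
v=11: a=11^3·(≡4), b=11^4·(≡8) mod 11; (4|11)=+1, (8|11)=-1; (−1)^{3·4·5}·(+1)^4·(-1)^3 = -1.
v=7: a=7^5·(≡4), b=7^3·(≡5) mod 7; (4|7)=+1, (5|7)=-1; (−1)^{5·3·3}·(+1)^3·(-1)^5 = +1.
v=3: a=3^-3·(≡2), b=3^4·(≡2) mod 3; (2|3)=-1, (2|3)=-1; (−1)^{-3·4·1}·(-1)^4·(-1)^-3 = -1.
v=∞: 2310 > 0 and 182 > 0  ⇒  (a,b)_∞ = +1.
v=13: a=13^2·(≡3), b=13^1·(≡12) mod 13; (3|13)=+1, (12|13)=+1; (−1)^{2·1·6}·(+1)^1·(+1)^2 = +1.
(2310, 182 / ℚ) ramifies at {2, 3, 5, 11}: a division algebra.

[2, 3, 5, 11]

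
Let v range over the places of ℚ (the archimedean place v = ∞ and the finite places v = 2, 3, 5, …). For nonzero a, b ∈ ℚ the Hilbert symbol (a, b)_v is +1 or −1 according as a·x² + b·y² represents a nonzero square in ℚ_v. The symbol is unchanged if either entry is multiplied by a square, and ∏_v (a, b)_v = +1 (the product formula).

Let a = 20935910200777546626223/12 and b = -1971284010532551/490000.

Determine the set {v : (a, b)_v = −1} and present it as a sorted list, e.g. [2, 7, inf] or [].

Mod squares: a ≡ 92424189, b ≡ -39. Check v ∈ {∞, 2, 3, 5, 7, 11, 13, 17, 19, 23, 29}.
v=2: v_2(a)=-2, v_2(b)=-4; units ≡ 5, 1 (mod 8); ε·ε+αω+βω = 0·0+-2·0+-4·1 ≡ 0  ⇒  (a,b)_2 = +1.
v=∞: 92424189 > 0 and -39 < 0  ⇒  (a,b)_∞ = +1.
v=23: a=23^3·(≡20), b=23^2·(≡22) mod 23; (20|23)=-1, (22|23)=-1; (−1)^{3·2·11}·(-1)^2·(-1)^3 = -1.
v=17: a=17^3·(≡16), b=17^2·(≡6) mod 17; (16|17)=+1, (6|17)=-1; (−1)^{3·2·8}·(+1)^2·(-1)^3 = -1.
v=19: a=19^3·(≡15), b=19^2·(≡2) mod 19; (15|19)=-1, (2|19)=-1; (−1)^{3·2·9}·(-1)^2·(-1)^3 = -1.
v=7: a=7^0·(≡1), b=7^-2·(≡5) mod 7; (1|7)=+1, (5|7)=-1; (−1)^{0·-2·3}·(+1)^-2·(-1)^0 = +1.
v=3: a=3^-1·(≡1), b=3^3·(≡2) mod 3; (1|3)=+1, (2|3)=-1; (−1)^{-1·3·1}·(+1)^3·(-1)^-1 = +1.
v=5: a=5^0·(≡4), b=5^-4·(≡1) mod 5; (4|5)=+1, (1|5)=+1; (−1)^{0·-4·2}·(+1)^-4·(+1)^0 = +1.
v=29: a=29^3·(≡6), b=29^2·(≡11) mod 29; (6|29)=+1, (11|29)=-1; (−1)^{3·2·14}·(+1)^2·(-1)^3 = -1.
v=11: a=11^5·(≡3), b=11^2·(≡5) mod 11; (3|11)=+1, (5|11)=+1; (−1)^{5·2·5}·(+1)^2·(+1)^5 = +1.
v=13: a=13^1·(≡9), b=13^1·(≡1) mod 13; (9|13)=+1, (1|13)=+1; (−1)^{1·1·6}·(+1)^1·(+1)^1 = +1.
Ram(92424189, -39) = {17, 19, 23, 29}; no ℚ_17-point on the conic.

[17, 19, 23, 29]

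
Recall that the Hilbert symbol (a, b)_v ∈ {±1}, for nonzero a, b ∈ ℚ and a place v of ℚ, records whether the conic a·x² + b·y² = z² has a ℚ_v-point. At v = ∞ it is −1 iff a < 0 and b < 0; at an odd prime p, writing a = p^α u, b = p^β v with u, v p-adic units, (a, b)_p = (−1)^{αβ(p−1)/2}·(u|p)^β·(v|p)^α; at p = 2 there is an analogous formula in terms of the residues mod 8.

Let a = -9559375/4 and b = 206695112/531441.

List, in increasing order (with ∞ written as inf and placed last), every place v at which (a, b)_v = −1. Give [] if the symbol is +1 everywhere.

[5, 19]

(a, b) ≡ (-15295, 2) mod (ℚ^×)²; places V = {2, 3, 5, 7, 13, 17, 19, 23, ∞}.
(a,b)_19: α=1, u≡13; β=0, v≡14 (mod 19); (13|19)=-1, (14|19)=-1; sign (−1)^0·-1^0·-1^1 = -1.
(a,b)_13: α=0, u≡8; β=2, v≡8 (mod 13); (8|13)=-1, (8|13)=-1; sign (−1)^0·-1^2·-1^0 = +1.
(a,b)_5: α=5, u≡4; β=0, v≡2 (mod 5); (4|5)=+1, (2|5)=-1; sign (−1)^0·+1^0·-1^5 = -1.
(a,b)_2: α=-2, β=3; u≡1, v≡1 (mod 8); ε(u)ε(v)=0·0, αω(v)=-2·0, βω(u)=3·0; sum ≡ 0  ⇒  +1.
(a,b)_7: α=1, u≡3; β=0, v≡1 (mod 7); (3|7)=-1, (1|7)=+1; sign (−1)^0·-1^0·+1^1 = +1.
(a,b)_3: α=0, u≡2; β=-12, v≡2 (mod 3); (2|3)=-1, (2|3)=-1; sign (−1)^0·-1^-12·-1^0 = +1.
(a,b)_17: α=0, u≡12; β=2, v≡13 (mod 17); (12|17)=-1, (13|17)=+1; sign (−1)^0·-1^2·+1^0 = +1.
(a,b)_23: α=1, u≡2; β=2, v≡9 (mod 23); (2|23)=+1, (9|23)=+1; sign (−1)^0·+1^2·+1^1 = +1.
(a,b)_∞: sgn(-15295)=−, sgn(2)=+, so +1.
|Ram(-15295, 2)| = 2, even; anisotropic at {5, 19}.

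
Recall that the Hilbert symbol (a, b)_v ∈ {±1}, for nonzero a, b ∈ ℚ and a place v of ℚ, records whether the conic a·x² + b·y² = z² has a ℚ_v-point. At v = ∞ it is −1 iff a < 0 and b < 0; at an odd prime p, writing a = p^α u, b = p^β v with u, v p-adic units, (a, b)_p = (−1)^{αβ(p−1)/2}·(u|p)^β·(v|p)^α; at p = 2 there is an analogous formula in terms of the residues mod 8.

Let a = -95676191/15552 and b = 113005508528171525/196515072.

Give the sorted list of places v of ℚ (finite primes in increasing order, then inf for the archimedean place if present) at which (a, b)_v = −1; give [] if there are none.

[3, 13, 19, 29]

(a, b) ≡ (-795093, 1855217) mod (ℚ^×)²; places V = {2, 3, 5, 7, 13, 17, 19, 29, 37, ∞}.
(a,b)_7: α=0, u≡1; β=1, v≡4 (mod 7); (1|7)=+1, (4|7)=+1; sign (−1)^0·+1^1·+1^0 = +1.
(a,b)_13: α=1, u≡12; β=-1, v≡6 (mod 13); (12|13)=+1, (6|13)=-1; sign (−1)^0·+1^-1·-1^1 = -1.
(a,b)_29: α=1, u≡8; β=3, v≡28 (mod 29); (8|29)=-1, (28|29)=+1; sign (−1)^0·-1^3·+1^1 = -1.
(a,b)_5: α=0, u≡2; β=2, v≡3 (mod 5); (2|5)=-1, (3|5)=-1; sign (−1)^0·-1^2·-1^0 = +1.
(a,b)_∞: sgn(-795093)=−, sgn(1855217)=+, so +1.
(a,b)_19: α=3, u≡13; β=5, v≡15 (mod 19); (13|19)=-1, (15|19)=-1; sign (−1)^1·-1^5·-1^3 = -1.
(a,b)_17: α=0, u≡7; β=2, v≡5 (mod 17); (7|17)=-1, (5|17)=-1; sign (−1)^0·-1^2·-1^0 = +1.
(a,b)_3: α=-5, u≡1; β=-10, v≡2 (mod 3); (1|3)=+1, (2|3)=-1; sign (−1)^0·+1^-10·-1^-5 = -1.
(a,b)_2: α=-6, β=-8; u≡3, v≡1 (mod 8); ε(u)ε(v)=1·0, αω(v)=-6·0, βω(u)=-8·1; sum ≡ 0  ⇒  +1.
(a,b)_37: α=1, u≡35; β=1, v≡23 (mod 37); (35|37)=-1, (23|37)=-1; sign (−1)^0·-1^1·-1^1 = +1.
(-795093, 1855217 / ℚ) ramifies at {3, 13, 19, 29}: a division algebra.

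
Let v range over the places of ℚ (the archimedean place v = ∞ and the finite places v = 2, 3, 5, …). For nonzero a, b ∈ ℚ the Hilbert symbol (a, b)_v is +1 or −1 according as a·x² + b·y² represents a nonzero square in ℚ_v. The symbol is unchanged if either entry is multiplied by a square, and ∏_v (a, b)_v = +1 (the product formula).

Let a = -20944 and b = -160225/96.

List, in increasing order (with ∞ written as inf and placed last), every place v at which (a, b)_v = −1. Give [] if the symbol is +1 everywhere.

Mod squares: a ≡ -1309, b ≡ -38454. Check v ∈ {∞, 2, 3, 5, 7, 11, 13, 17, 29}.
v=17: a=17^1·(≡9), b=17^1·(≡4) mod 17; (9|17)=+1, (4|17)=+1; (−1)^{1·1·8}·(+1)^1·(+1)^1 = +1.
v=29: a=29^0·(≡23), b=29^1·(≡8) mod 29; (23|29)=+1, (8|29)=-1; (−1)^{0·1·14}·(+1)^1·(-1)^0 = +1.
v=∞: -1309 < 0 and -38454 < 0  ⇒  (a,b)_∞ = -1.
v=2: v_2(a)=4, v_2(b)=-5; units ≡ 3, 5 (mod 8); ε·ε+αω+βω = 1·0+4·1+-5·1 ≡ 1  ⇒  (a,b)_2 = -1.
v=13: a=13^0·(≡12), b=13^1·(≡5) mod 13; (12|13)=+1, (5|13)=-1; (−1)^{0·1·6}·(+1)^1·(-1)^0 = +1.
v=11: a=11^1·(≡10), b=11^0·(≡7) mod 11; (10|11)=-1, (7|11)=-1; (−1)^{1·0·5}·(-1)^0·(-1)^1 = -1.
v=3: a=3^0·(≡2), b=3^-1·(≡1) mod 3; (2|3)=-1, (1|3)=+1; (−1)^{0·-1·1}·(-1)^-1·(+1)^0 = -1.
v=5: a=5^0·(≡1), b=5^2·(≡1) mod 5; (1|5)=+1, (1|5)=+1; (−1)^{0·2·2}·(+1)^2·(+1)^0 = +1.
v=7: a=7^1·(≡4), b=7^0·(≡1) mod 7; (4|7)=+1, (1|7)=+1; (−1)^{1·0·3}·(+1)^0·(+1)^1 = +1.
(-1309, -38454 / ℚ) ramifies at {2, 3, 11, ∞}: a division algebra.

[2, 3, 11, inf]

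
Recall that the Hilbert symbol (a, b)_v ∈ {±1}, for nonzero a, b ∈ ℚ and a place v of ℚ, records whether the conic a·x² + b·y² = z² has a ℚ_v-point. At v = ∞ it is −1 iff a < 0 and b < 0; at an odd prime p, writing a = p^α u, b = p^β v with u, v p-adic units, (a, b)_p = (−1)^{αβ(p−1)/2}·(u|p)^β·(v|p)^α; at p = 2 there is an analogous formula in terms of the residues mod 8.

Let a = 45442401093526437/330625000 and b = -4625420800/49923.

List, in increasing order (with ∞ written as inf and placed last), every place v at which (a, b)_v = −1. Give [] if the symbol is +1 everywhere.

Mod squares: a ≡ 3570, b ≡ -6006. Check v ∈ {∞, 2, 3, 5, 7, 11, 13, 17, 19, 23, 43}.
v=7: a=7^3·(≡3), b=7^1·(≡6) mod 7; (3|7)=-1, (6|7)=-1; (−1)^{3·1·3}·(-1)^1·(-1)^3 = -1.
v=∞: 3570 > 0 and -6006 < 0  ⇒  (a,b)_∞ = +1.
v=17: a=17^5·(≡11), b=17^0·(≡7) mod 17; (11|17)=-1, (7|17)=-1; (−1)^{5·0·8}·(-1)^0·(-1)^5 = -1.
v=43: a=43^0·(≡11), b=43^-2·(≡15) mod 43; (11|43)=+1, (15|43)=+1; (−1)^{0·-2·21}·(+1)^-2·(+1)^0 = +1.
v=5: a=5^-7·(≡1), b=5^2·(≡1) mod 5; (1|5)=+1, (1|5)=+1; (−1)^{-7·2·2}·(+1)^2·(+1)^-7 = +1.
v=3: a=3^3·(≡2), b=3^-3·(≡2) mod 3; (2|3)=-1, (2|3)=-1; (−1)^{3·-3·1}·(-1)^-3·(-1)^3 = -1.
v=11: a=11^2·(≡8), b=11^1·(≡4) mod 11; (8|11)=-1, (4|11)=+1; (−1)^{2·1·5}·(-1)^1·(+1)^2 = -1.
v=23: a=23^-2·(≡10), b=23^0·(≡5) mod 23; (10|23)=-1, (5|23)=-1; (−1)^{-2·0·11}·(-1)^0·(-1)^-2 = +1.
v=2: v_2(a)=-3, v_2(b)=9; units ≡ 1, 5 (mod 8); ε·ε+αω+βω = 0·0+-3·1+9·0 ≡ 1  ⇒  (a,b)_2 = -1.
v=13: a=13^4·(≡11), b=13^1·(≡5) mod 13; (11|13)=-1, (5|13)=-1; (−1)^{4·1·6}·(-1)^1·(-1)^4 = -1.
v=19: a=19^0·(≡6), b=19^2·(≡4) mod 19; (6|19)=+1, (4|19)=+1; (−1)^{0·2·9}·(+1)^2·(+1)^0 = +1.
Ram(3570, -6006) = {2, 3, 7, 11, 13, 17}; no ℚ_2-point on the conic.

[2, 3, 7, 11, 13, 17]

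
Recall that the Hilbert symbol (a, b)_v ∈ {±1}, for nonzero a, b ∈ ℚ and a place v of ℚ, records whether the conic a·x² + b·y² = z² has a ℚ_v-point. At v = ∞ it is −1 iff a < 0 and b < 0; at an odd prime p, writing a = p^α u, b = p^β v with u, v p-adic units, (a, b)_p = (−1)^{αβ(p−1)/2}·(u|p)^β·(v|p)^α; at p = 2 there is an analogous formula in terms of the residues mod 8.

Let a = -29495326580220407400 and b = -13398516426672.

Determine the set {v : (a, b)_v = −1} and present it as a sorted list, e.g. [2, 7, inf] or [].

Mod squares: a ≡ -1056666, b ≡ -3. Check v ∈ {∞, 2, 3, 5, 13, 19, 23, 31}.
v=3: a=3^3·(≡2), b=3^3·(≡2) mod 3; (2|3)=-1, (2|3)=-1; (−1)^{3·3·1}·(-1)^3·(-1)^3 = -1.
v=∞: -1056666 < 0 and -3 < 0  ⇒  (a,b)_∞ = -1.
v=2: v_2(a)=3, v_2(b)=4; units ≡ 3, 5 (mod 8); ε·ε+αω+βω = 1·0+3·1+4·1 ≡ 1  ⇒  (a,b)_2 = -1.
v=31: a=31^3·(≡28), b=31^2·(≡4) mod 31; (28|31)=+1, (4|31)=+1; (−1)^{3·2·15}·(+1)^2·(+1)^3 = +1.
v=19: a=19^3·(≡13), b=19^2·(≡7) mod 19; (13|19)=-1, (7|19)=+1; (−1)^{3·2·9}·(-1)^2·(+1)^3 = +1.
v=13: a=13^3·(≡8), b=13^2·(≡10) mod 13; (8|13)=-1, (10|13)=+1; (−1)^{3·2·6}·(-1)^2·(+1)^3 = +1.
v=5: a=5^2·(≡4), b=5^0·(≡3) mod 5; (4|5)=+1, (3|5)=-1; (−1)^{2·0·2}·(+1)^0·(-1)^2 = +1.
v=23: a=23^3·(≡6), b=23^2·(≡20) mod 23; (6|23)=+1, (20|23)=-1; (−1)^{3·2·11}·(+1)^2·(-1)^3 = -1.
(-1056666, -3 / ℚ) ramifies at {2, 3, 23, ∞}: a division algebra.

[2, 3, 23, inf]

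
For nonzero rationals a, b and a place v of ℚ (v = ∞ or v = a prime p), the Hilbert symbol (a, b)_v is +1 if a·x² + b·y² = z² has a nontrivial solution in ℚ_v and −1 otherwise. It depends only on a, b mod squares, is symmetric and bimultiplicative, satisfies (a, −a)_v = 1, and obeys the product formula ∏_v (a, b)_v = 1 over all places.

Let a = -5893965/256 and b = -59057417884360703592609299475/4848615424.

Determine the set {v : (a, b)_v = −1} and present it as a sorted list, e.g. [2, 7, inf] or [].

[3, 7, 11, inf]

(a, b) ≡ (-165, -91) mod (ℚ^×)²; places V = {2, 3, 5, 7, 11, 13, 17, ∞}.
(a,b)_17: α=0, u≡3; β=-2, v≡12 (mod 17); (3|17)=-1, (12|17)=-1; sign (−1)^0·-1^-2·-1^0 = +1.
(a,b)_7: α=2, u≡6; β=9, v≡4 (mod 7); (6|7)=-1, (4|7)=+1; sign (−1)^0·-1^9·+1^2 = -1.
(a,b)_∞: sgn(-165)=−, sgn(-91)=−, so -1.
(a,b)_13: α=0, u≡3; β=1, v≡2 (mod 13); (3|13)=+1, (2|13)=-1; sign (−1)^0·+1^1·-1^0 = +1.
(a,b)_5: α=1, u≡2; β=2, v≡4 (mod 5); (2|5)=-1, (4|5)=+1; sign (−1)^0·-1^2·+1^1 = +1.
(a,b)_11: α=1, u≡2; β=6, v≡8 (mod 11); (2|11)=-1, (8|11)=-1; sign (−1)^0·-1^6·-1^1 = -1.
(a,b)_2: α=-8, β=-24; u≡3, v≡5 (mod 8); ε(u)ε(v)=1·0, αω(v)=-8·1, βω(u)=-24·1; sum ≡ 0  ⇒  +1.
(a,b)_3: α=7, u≡2; β=26, v≡2 (mod 3); (2|3)=-1, (2|3)=-1; sign (−1)^0·-1^26·-1^7 = -1.
Ram(-165, -91) = {3, 7, 11, ∞}; no ℚ_3-point on the conic.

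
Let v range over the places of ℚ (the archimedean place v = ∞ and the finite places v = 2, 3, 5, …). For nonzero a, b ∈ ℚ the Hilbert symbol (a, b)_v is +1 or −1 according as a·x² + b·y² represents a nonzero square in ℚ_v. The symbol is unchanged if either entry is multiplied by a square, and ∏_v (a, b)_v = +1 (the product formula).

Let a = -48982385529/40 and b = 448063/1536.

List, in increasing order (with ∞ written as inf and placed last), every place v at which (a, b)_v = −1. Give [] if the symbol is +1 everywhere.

[5, 7]

(a, b) ≡ (-2090, 42) mod (ℚ^×)²; places V = {2, 3, 5, 7, 11, 19, 23, ∞}.
(a,b)_3: α=14, u≡1; β=-1, v≡2 (mod 3); (1|3)=+1, (2|3)=-1; sign (−1)^0·+1^-1·-1^14 = +1.
(a,b)_2: α=-3, β=-9; u≡3, v≡5 (mod 8); ε(u)ε(v)=1·0, αω(v)=-3·1, βω(u)=-9·1; sum ≡ 0  ⇒  +1.
(a,b)_11: α=1, u≡7; β=2, v≡1 (mod 11); (7|11)=-1, (1|11)=+1; sign (−1)^0·-1^2·+1^1 = +1.
(a,b)_7: α=2, u≡6; β=1, v≡5 (mod 7); (6|7)=-1, (5|7)=-1; sign (−1)^0·-1^1·-1^2 = -1.
(a,b)_5: α=-1, u≡2; β=0, v≡3 (mod 5); (2|5)=-1, (3|5)=-1; sign (−1)^0·-1^0·-1^-1 = -1.
(a,b)_∞: sgn(-2090)=−, sgn(42)=+, so +1.
(a,b)_23: α=0, u≡4; β=2, v≡10 (mod 23); (4|23)=+1, (10|23)=-1; sign (−1)^0·+1^2·-1^0 = +1.
(a,b)_19: α=1, u≡5; β=0, v≡11 (mod 19); (5|19)=+1, (11|19)=+1; sign (−1)^0·+1^0·+1^1 = +1.
(-2090, 42 / ℚ) ramifies at {5, 7}: a division algebra.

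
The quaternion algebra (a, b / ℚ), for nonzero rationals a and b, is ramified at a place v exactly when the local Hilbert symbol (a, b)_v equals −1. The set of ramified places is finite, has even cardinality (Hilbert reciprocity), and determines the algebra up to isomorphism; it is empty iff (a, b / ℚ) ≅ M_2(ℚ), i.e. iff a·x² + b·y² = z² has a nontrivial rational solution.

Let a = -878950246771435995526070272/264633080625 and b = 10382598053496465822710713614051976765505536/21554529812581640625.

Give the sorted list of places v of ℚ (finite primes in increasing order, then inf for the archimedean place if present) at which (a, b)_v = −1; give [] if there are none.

[2, 23, 37, 41]

Mod squares: a ≡ -82, b ≡ 1719871. Check v ∈ {∞, 2, 3, 5, 11, 13, 19, 23, 37, 41, 43, 47}.
v=37: a=37^2·(≡22), b=37^3·(≡9) mod 37; (22|37)=-1, (9|37)=+1; (−1)^{2·3·18}·(-1)^3·(+1)^2 = -1.
v=2: v_2(a)=21, v_2(b)=34; units ≡ 7, 7 (mod 8); ε·ε+αω+βω = 1·1+21·0+34·0 ≡ 1  ⇒  (a,b)_2 = -1.
v=41: a=41^1·(≡20), b=41^2·(≡13) mod 41; (20|41)=+1, (13|41)=-1; (−1)^{1·2·20}·(+1)^2·(-1)^1 = -1.
v=19: a=19^-6·(≡3), b=19^-10·(≡10) mod 19; (3|19)=-1, (10|19)=-1; (−1)^{-6·-10·9}·(-1)^-10·(-1)^-6 = +1.
v=23: a=23^2·(≡14), b=23^3·(≡18) mod 23; (14|23)=-1, (18|23)=+1; (−1)^{2·3·11}·(-1)^3·(+1)^2 = -1.
v=43: a=43^2·(≡41), b=43^3·(≡33) mod 43; (41|43)=+1, (33|43)=-1; (−1)^{2·3·21}·(+1)^3·(-1)^2 = +1.
v=3: a=3^-2·(≡2), b=3^-2·(≡1) mod 3; (2|3)=-1, (1|3)=+1; (−1)^{-2·-2·1}·(-1)^-2·(+1)^-2 = +1.
v=11: a=11^2·(≡8), b=11^4·(≡8) mod 11; (8|11)=-1, (8|11)=-1; (−1)^{2·4·5}·(-1)^4·(-1)^2 = +1.
v=∞: -82 < 0 and 1719871 > 0  ⇒  (a,b)_∞ = +1.
v=5: a=5^-4·(≡2), b=5^-8·(≡4) mod 5; (2|5)=-1, (4|5)=+1; (−1)^{-4·-8·2}·(-1)^-8·(+1)^-4 = +1.
v=47: a=47^2·(≡14), b=47^3·(≡14) mod 47; (14|47)=+1, (14|47)=+1; (−1)^{2·3·23}·(+1)^3·(+1)^2 = +1.
v=13: a=13^4·(≡1), b=13^6·(≡1) mod 13; (1|13)=+1, (1|13)=+1; (−1)^{4·6·6}·(+1)^6·(+1)^4 = +1.
|Ram(-82, 1719871)| = 4, even; anisotropic at {2, 23, 37, 41}.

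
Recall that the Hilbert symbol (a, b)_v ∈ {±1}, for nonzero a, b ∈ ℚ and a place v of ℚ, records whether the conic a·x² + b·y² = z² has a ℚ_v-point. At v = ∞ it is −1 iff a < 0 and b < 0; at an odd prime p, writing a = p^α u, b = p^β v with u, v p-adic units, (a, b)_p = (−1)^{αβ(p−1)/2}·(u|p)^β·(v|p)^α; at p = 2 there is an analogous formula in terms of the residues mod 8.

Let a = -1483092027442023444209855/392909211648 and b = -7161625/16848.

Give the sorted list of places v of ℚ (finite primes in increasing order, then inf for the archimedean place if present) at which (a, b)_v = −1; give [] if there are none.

(a, b) ≡ (-24910, -3724045) mod (ℚ^×)²; places V = {2, 3, 5, 7, 13, 19, 23, 47, 53, ∞}.
(a,b)_47: α=3, u≡7; β=1, v≡32 (mod 47); (7|47)=+1, (32|47)=+1; sign (−1)^1·+1^1·+1^3 = -1.
(a,b)_2: α=-11, β=-4; u≡1, v≡3 (mod 8); ε(u)ε(v)=0·1, αω(v)=-11·1, βω(u)=-4·0; sum ≡ 1  ⇒  -1.
(a,b)_13: α=4, u≡8; β=-1, v≡4 (mod 13); (8|13)=-1, (4|13)=+1; sign (−1)^0·-1^-1·+1^4 = -1.
(a,b)_19: α=-2, u≡8; β=0, v≡10 (mod 19); (8|19)=-1, (10|19)=-1; sign (−1)^0·-1^0·-1^-2 = +1.
(a,b)_∞: sgn(-24910)=−, sgn(-3724045)=−, so -1.
(a,b)_7: α=4, u≡5; β=0, v≡2 (mod 7); (5|7)=-1, (2|7)=+1; sign (−1)^0·-1^0·+1^4 = +1.
(a,b)_53: α=3, u≡28; β=1, v≡40 (mod 53); (28|53)=+1, (40|53)=+1; sign (−1)^0·+1^1·+1^3 = +1.
(a,b)_3: α=-12, u≡2; β=-4, v≡2 (mod 3); (2|3)=-1, (2|3)=-1; sign (−1)^0·-1^-4·-1^-12 = +1.
(a,b)_23: α=4, u≡5; β=1, v≡21 (mod 23); (5|23)=-1, (21|23)=-1; sign (−1)^0·-1^1·-1^4 = -1.
(a,b)_5: α=1, u≡3; β=3, v≡4 (mod 5); (3|5)=-1, (4|5)=+1; sign (−1)^0·-1^3·+1^1 = -1.
|Ram(-24910, -3724045)| = 6, even; anisotropic at {2, 5, 13, 23, 47, ∞}.

[2, 5, 13, 23, 47, inf]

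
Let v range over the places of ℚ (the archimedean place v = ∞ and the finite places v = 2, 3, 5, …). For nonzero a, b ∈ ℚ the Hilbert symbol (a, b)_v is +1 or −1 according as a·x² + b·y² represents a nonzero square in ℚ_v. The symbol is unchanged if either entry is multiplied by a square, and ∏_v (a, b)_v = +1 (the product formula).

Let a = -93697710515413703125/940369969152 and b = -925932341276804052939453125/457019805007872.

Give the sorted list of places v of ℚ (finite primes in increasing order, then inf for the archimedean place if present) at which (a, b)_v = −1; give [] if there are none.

[3, inf]

(a, b) ≡ (-111, -58) mod (ℚ^×)²; places V = {2, 3, 5, 7, 17, 29, 31, 37, ∞}.
(a,b)_29: α=2, u≡20; β=3, v≡14 (mod 29); (20|29)=+1, (14|29)=-1; sign (−1)^0·+1^3·-1^2 = +1.
(a,b)_3: α=-15, u≡2; β=-20, v≡2 (mod 3); (2|3)=-1, (2|3)=-1; sign (−1)^0·-1^-20·-1^-15 = -1.
(a,b)_31: α=2, u≡29; β=0, v≡10 (mod 31); (29|31)=-1, (10|31)=+1; sign (−1)^0·-1^0·+1^2 = +1.
(a,b)_17: α=4, u≡1; β=6, v≡10 (mod 17); (1|17)=+1, (10|17)=-1; sign (−1)^0·+1^6·-1^4 = +1.
(a,b)_7: α=4, u≡1; β=6, v≡6 (mod 7); (1|7)=+1, (6|7)=-1; sign (−1)^0·+1^6·-1^4 = +1.
(a,b)_2: α=-16, β=-17; u≡1, v≡3 (mod 8); ε(u)ε(v)=0·1, αω(v)=-16·1, βω(u)=-17·0; sum ≡ 0  ⇒  +1.
(a,b)_37: α=1, u≡4; β=2, v≡34 (mod 37); (4|37)=+1, (34|37)=+1; sign (−1)^0·+1^2·+1^1 = +1.
(a,b)_∞: sgn(-111)=−, sgn(-58)=−, so -1.
(a,b)_5: α=6, u≡4; β=10, v≡2 (mod 5); (4|5)=+1, (2|5)=-1; sign (−1)^0·+1^10·-1^6 = +1.
|Ram(-111, -58)| = 2, even; anisotropic at {3, ∞}.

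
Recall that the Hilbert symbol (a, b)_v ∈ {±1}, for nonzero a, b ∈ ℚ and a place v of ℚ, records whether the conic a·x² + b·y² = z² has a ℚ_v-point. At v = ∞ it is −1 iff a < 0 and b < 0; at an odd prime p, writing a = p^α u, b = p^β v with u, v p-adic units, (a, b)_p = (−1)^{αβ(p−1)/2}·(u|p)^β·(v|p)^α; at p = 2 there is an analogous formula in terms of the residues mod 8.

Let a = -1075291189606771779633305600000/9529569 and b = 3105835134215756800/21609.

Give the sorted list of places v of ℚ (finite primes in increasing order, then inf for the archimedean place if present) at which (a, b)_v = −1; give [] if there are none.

[5, 13, 19, 29]

Mod squares: a ≡ -20735, b ≡ 247. Check v ∈ {∞, 2, 3, 5, 7, 11, 13, 19, 29}.
v=3: a=3^-4·(≡1), b=3^-2·(≡1) mod 3; (1|3)=+1, (1|3)=+1; (−1)^{-4·-2·1}·(+1)^-2·(+1)^-4 = +1.
v=11: a=11^3·(≡8), b=11^2·(≡3) mod 11; (8|11)=-1, (3|11)=+1; (−1)^{3·2·5}·(-1)^2·(+1)^3 = +1.
v=29: a=29^3·(≡2), b=29^2·(≡14) mod 29; (2|29)=-1, (14|29)=-1; (−1)^{3·2·14}·(-1)^2·(-1)^3 = -1.
v=5: a=5^5·(≡2), b=5^2·(≡3) mod 5; (2|5)=-1, (3|5)=-1; (−1)^{5·2·2}·(-1)^2·(-1)^5 = -1.
v=19: a=19^2·(≡3), b=19^1·(≡3) mod 19; (3|19)=-1, (3|19)=-1; (−1)^{2·1·9}·(-1)^1·(-1)^2 = -1.
v=13: a=13^11·(≡4), b=13^7·(≡8) mod 13; (4|13)=+1, (8|13)=-1; (−1)^{11·7·6}·(+1)^7·(-1)^11 = -1.
v=7: a=7^-6·(≡5), b=7^-4·(≡2) mod 7; (5|7)=-1, (2|7)=+1; (−1)^{-6·-4·3}·(-1)^-4·(+1)^-6 = +1.
v=∞: -20735 < 0 and 247 > 0  ⇒  (a,b)_∞ = +1.
v=2: v_2(a)=14, v_2(b)=10; units ≡ 1, 7 (mod 8); ε·ε+αω+βω = 0·1+14·0+10·0 ≡ 0  ⇒  (a,b)_2 = +1.
|Ram(-20735, 247)| = 4, even; anisotropic at {5, 13, 19, 29}.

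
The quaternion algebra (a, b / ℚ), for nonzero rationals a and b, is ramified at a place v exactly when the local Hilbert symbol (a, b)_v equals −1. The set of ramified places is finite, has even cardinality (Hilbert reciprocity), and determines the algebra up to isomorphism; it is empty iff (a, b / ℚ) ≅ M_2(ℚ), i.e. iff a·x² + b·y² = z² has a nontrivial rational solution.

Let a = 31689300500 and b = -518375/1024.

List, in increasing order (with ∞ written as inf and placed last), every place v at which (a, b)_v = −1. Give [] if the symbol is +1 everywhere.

Mod squares: a ≡ 376805, b ≡ -20735. Check v ∈ {∞, 2, 5, 11, 13, 17, 29, 31}.
v=11: a=11^1·(≡5), b=11^1·(≡10) mod 11; (5|11)=+1, (10|11)=-1; (−1)^{1·1·5}·(+1)^1·(-1)^1 = +1.
v=∞: 376805 > 0 and -20735 < 0  ⇒  (a,b)_∞ = +1.
v=2: v_2(a)=2, v_2(b)=-10; units ≡ 5, 1 (mod 8); ε·ε+αω+βω = 0·0+2·0+-10·1 ≡ 0  ⇒  (a,b)_2 = +1.
v=17: a=17^1·(≡14), b=17^0·(≡10) mod 17; (14|17)=-1, (10|17)=-1; (−1)^{1·0·8}·(-1)^0·(-1)^1 = -1.
v=31: a=31^1·(≡22), b=31^0·(≡7) mod 31; (22|31)=-1, (7|31)=+1; (−1)^{1·0·15}·(-1)^0·(+1)^1 = +1.
v=29: a=29^2·(≡17), b=29^1·(≡2) mod 29; (17|29)=-1, (2|29)=-1; (−1)^{2·1·14}·(-1)^1·(-1)^2 = -1.
v=13: a=13^1·(≡11), b=13^1·(≡10) mod 13; (11|13)=-1, (10|13)=+1; (−1)^{1·1·6}·(-1)^1·(+1)^1 = -1.
v=5: a=5^3·(≡4), b=5^3·(≡2) mod 5; (4|5)=+1, (2|5)=-1; (−1)^{3·3·2}·(+1)^3·(-1)^3 = -1.
|Ram(376805, -20735)| = 4, even; anisotropic at {5, 13, 17, 29}.

[5, 13, 17, 29]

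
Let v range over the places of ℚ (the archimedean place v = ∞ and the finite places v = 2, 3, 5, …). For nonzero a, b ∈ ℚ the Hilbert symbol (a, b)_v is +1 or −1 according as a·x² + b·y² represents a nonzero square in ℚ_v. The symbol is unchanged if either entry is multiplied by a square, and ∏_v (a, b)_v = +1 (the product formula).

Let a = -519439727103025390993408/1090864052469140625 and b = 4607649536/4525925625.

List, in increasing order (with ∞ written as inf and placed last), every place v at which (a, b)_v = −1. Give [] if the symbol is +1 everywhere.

Mod squares: a ≡ -97867, b ≡ 1271. Check v ∈ {∞, 2, 3, 5, 7, 11, 13, 17, 23, 31, 41}.
v=31: a=31^3·(≡10), b=31^1·(≡18) mod 31; (10|31)=+1, (18|31)=+1; (−1)^{3·1·15}·(+1)^1·(+1)^3 = -1.
v=13: a=13^-2·(≡3), b=13^-2·(≡9) mod 13; (3|13)=+1, (9|13)=+1; (−1)^{-2·-2·6}·(+1)^-2·(+1)^-2 = +1.
v=41: a=41^3·(≡2), b=41^1·(≡33) mod 41; (2|41)=+1, (33|41)=+1; (−1)^{3·1·20}·(+1)^1·(+1)^3 = +1.
v=∞: -97867 < 0 and 1271 > 0  ⇒  (a,b)_∞ = +1.
v=5: a=5^-8·(≡2), b=5^-4·(≡1) mod 5; (2|5)=-1, (1|5)=+1; (−1)^{-8·-4·2}·(-1)^-4·(+1)^-8 = +1.
v=7: a=7^5·(≡5), b=7^2·(≡1) mod 7; (5|7)=-1, (1|7)=+1; (−1)^{5·2·3}·(-1)^2·(+1)^5 = +1.
v=17: a=17^4·(≡1), b=17^2·(≡4) mod 17; (1|17)=+1, (4|17)=+1; (−1)^{4·2·8}·(+1)^2·(+1)^4 = +1.
v=11: a=11^1·(≡8), b=11^0·(≡6) mod 11; (8|11)=-1, (6|11)=-1; (−1)^{1·0·5}·(-1)^0·(-1)^1 = -1.
v=2: v_2(a)=14, v_2(b)=8; units ≡ 5, 7 (mod 8); ε·ε+αω+βω = 0·1+14·0+8·1 ≡ 0  ⇒  (a,b)_2 = +1.
v=3: a=3^-10·(≡2), b=3^-4·(≡2) mod 3; (2|3)=-1, (2|3)=-1; (−1)^{-10·-4·1}·(-1)^-4·(-1)^-10 = +1.
v=23: a=23^-4·(≡17), b=23^-2·(≡18) mod 23; (17|23)=-1, (18|23)=+1; (−1)^{-4·-2·11}·(-1)^-2·(+1)^-4 = +1.
|Ram(-97867, 1271)| = 2, even; anisotropic at {11, 31}.

[11, 31]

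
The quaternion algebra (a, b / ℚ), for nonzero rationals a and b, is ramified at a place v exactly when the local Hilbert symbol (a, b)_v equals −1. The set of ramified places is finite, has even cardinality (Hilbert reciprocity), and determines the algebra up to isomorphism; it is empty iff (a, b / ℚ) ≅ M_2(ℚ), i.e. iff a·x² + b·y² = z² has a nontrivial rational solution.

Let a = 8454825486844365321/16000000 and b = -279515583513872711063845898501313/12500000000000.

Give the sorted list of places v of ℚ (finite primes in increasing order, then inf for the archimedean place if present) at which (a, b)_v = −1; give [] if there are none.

[7, 11]

(a, b) ≡ (9889, -7714) mod (ℚ^×)²; places V = {2, 3, 5, 7, 11, 19, 29, 31, ∞}.
(a,b)_11: α=1, u≡10; β=2, v≡2 (mod 11); (10|11)=-1, (2|11)=-1; sign (−1)^0·-1^2·-1^1 = -1.
(a,b)_31: α=1, u≡20; β=2, v≡9 (mod 31); (20|31)=+1, (9|31)=+1; sign (−1)^0·+1^2·+1^1 = +1.
(a,b)_19: α=6, u≡16; β=9, v≡15 (mod 19); (16|19)=+1, (15|19)=-1; sign (−1)^0·+1^9·-1^6 = +1.
(a,b)_5: α=-6, u≡4; β=-14, v≡4 (mod 5); (4|5)=+1, (4|5)=+1; sign (−1)^0·+1^-14·+1^-6 = +1.
(a,b)_7: α=4, u≡5; β=9, v≡4 (mod 7); (5|7)=-1, (4|7)=+1; sign (−1)^0·-1^9·+1^4 = -1.
(a,b)_3: α=2, u≡1; β=2, v≡2 (mod 3); (1|3)=+1, (2|3)=-1; sign (−1)^0·+1^2·-1^2 = +1.
(a,b)_∞: sgn(9889)=+, sgn(-7714)=−, so +1.
(a,b)_2: α=-10, β=-11; u≡1, v≡7 (mod 8); ε(u)ε(v)=0·1, αω(v)=-10·0, βω(u)=-11·0; sum ≡ 0  ⇒  +1.
(a,b)_29: α=3, u≡20; β=5, v≡4 (mod 29); (20|29)=+1, (4|29)=+1; sign (−1)^0·+1^5·+1^3 = +1.
|Ram(9889, -7714)| = 2, even; anisotropic at {7, 11}.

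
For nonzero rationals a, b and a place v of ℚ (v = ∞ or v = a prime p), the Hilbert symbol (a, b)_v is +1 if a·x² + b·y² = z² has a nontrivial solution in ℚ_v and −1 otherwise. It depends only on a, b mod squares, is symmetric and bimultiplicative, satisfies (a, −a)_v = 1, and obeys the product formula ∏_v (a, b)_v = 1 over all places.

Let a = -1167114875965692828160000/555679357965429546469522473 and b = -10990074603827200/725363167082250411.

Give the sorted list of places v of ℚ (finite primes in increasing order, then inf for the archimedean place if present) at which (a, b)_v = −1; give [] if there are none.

[2, inf]

Mod squares: a ≡ -33, b ≡ -77. Check v ∈ {∞, 2, 3, 5, 7, 11, 13, 19, 23, 37, 41}.
v=11: a=11^-1·(≡7), b=11^-1·(≡5) mod 11; (7|11)=-1, (5|11)=+1; (−1)^{-1·-1·5}·(-1)^-1·(+1)^-1 = +1.
v=2: v_2(a)=12, v_2(b)=12; units ≡ 7, 3 (mod 8); ε·ε+αω+βω = 1·1+12·1+12·0 ≡ 1  ⇒  (a,b)_2 = -1.
v=37: a=37^-4·(≡4), b=37^-2·(≡3) mod 37; (4|37)=+1, (3|37)=+1; (−1)^{-4·-2·18}·(+1)^-2·(+1)^-4 = +1.
v=13: a=13^-12·(≡11), b=13^-8·(≡1) mod 13; (11|13)=-1, (1|13)=+1; (−1)^{-12·-8·6}·(-1)^-8·(+1)^-12 = +1.
v=23: a=23^-2·(≡12), b=23^0·(≡15) mod 23; (12|23)=+1, (15|23)=-1; (−1)^{-2·0·11}·(+1)^0·(-1)^-2 = +1.
v=∞: -33 < 0 and -77 < 0  ⇒  (a,b)_∞ = -1.
v=19: a=19^6·(≡17), b=19^4·(≡8) mod 19; (17|19)=+1, (8|19)=-1; (−1)^{6·4·9}·(+1)^4·(-1)^6 = +1.
v=41: a=41^2·(≡2), b=41^0·(≡40) mod 41; (2|41)=+1, (40|41)=+1; (−1)^{2·0·20}·(+1)^0·(+1)^2 = +1.
v=3: a=3^-7·(≡1), b=3^-10·(≡1) mod 3; (1|3)=+1, (1|3)=+1; (−1)^{-7·-10·1}·(+1)^-10·(+1)^-7 = +1.
v=5: a=5^4·(≡3), b=5^2·(≡2) mod 5; (3|5)=-1, (2|5)=-1; (−1)^{4·2·2}·(-1)^2·(-1)^4 = +1.
v=7: a=7^8·(≡1), b=7^7·(≡6) mod 7; (1|7)=+1, (6|7)=-1; (−1)^{8·7·3}·(+1)^7·(-1)^8 = +1.
Ram(-33, -77) = {2, ∞}; no ℚ_2-point on the conic.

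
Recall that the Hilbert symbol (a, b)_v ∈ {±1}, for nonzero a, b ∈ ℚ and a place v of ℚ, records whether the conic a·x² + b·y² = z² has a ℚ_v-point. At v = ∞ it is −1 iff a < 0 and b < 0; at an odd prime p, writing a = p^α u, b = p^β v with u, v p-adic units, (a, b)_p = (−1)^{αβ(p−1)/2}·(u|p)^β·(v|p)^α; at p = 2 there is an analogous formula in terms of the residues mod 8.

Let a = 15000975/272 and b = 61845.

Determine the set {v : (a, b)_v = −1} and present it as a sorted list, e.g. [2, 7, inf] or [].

[5, 29]

Mod squares: a ≡ 9367, b ≡ 61845. Check v ∈ {∞, 2, 3, 5, 7, 11, 17, 19, 29, 31}.
v=2: v_2(a)=-4, v_2(b)=0; units ≡ 7, 5 (mod 8); ε·ε+αω+βω = 1·0+-4·1+0·0 ≡ 0  ⇒  (a,b)_2 = +1.
v=31: a=31^0·(≡7), b=31^1·(≡11) mod 31; (7|31)=+1, (11|31)=-1; (−1)^{0·1·15}·(+1)^1·(-1)^0 = +1.
v=∞: 9367 > 0 and 61845 > 0  ⇒  (a,b)_∞ = +1.
v=29: a=29^1·(≡16), b=29^0·(≡17) mod 29; (16|29)=+1, (17|29)=-1; (−1)^{1·0·14}·(+1)^0·(-1)^1 = -1.
v=17: a=17^-1·(≡12), b=17^0·(≡16) mod 17; (12|17)=-1, (16|17)=+1; (−1)^{-1·0·8}·(-1)^0·(+1)^-1 = +1.
v=11: a=11^2·(≡2), b=11^0·(≡3) mod 11; (2|11)=-1, (3|11)=+1; (−1)^{2·0·5}·(-1)^0·(+1)^2 = +1.
v=5: a=5^2·(≡2), b=5^1·(≡4) mod 5; (2|5)=-1, (4|5)=+1; (−1)^{2·1·2}·(-1)^1·(+1)^2 = -1.
v=7: a=7^0·(≡4), b=7^1·(≡1) mod 7; (4|7)=+1, (1|7)=+1; (−1)^{0·1·3}·(+1)^1·(+1)^0 = +1.
v=19: a=19^1·(≡3), b=19^1·(≡6) mod 19; (3|19)=-1, (6|19)=+1; (−1)^{1·1·9}·(-1)^1·(+1)^1 = +1.
v=3: a=3^2·(≡1), b=3^1·(≡2) mod 3; (1|3)=+1, (2|3)=-1; (−1)^{2·1·1}·(+1)^1·(-1)^2 = +1.
(9367, 61845 / ℚ) ramifies at {5, 29}: a division algebra.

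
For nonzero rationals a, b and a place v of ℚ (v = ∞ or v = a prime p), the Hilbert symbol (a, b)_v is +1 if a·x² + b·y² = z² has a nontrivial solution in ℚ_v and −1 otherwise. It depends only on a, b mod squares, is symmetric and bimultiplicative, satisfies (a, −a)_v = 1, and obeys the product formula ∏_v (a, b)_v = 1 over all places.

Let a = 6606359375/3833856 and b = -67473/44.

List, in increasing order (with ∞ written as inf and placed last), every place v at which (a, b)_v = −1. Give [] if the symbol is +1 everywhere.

[2, 11, 13, 19]

Mod squares: a ≡ 38038, b ≡ -187. Check v ∈ {∞, 2, 3, 5, 7, 11, 13, 17, 19}.
v=2: v_2(a)=-15, v_2(b)=-2; units ≡ 3, 5 (mod 8); ε·ε+αω+βω = 1·0+-15·1+-2·1 ≡ 1  ⇒  (a,b)_2 = -1.
v=19: a=19^1·(≡5), b=19^0·(≡12) mod 19; (5|19)=+1, (12|19)=-1; (−1)^{1·0·9}·(+1)^0·(-1)^1 = -1.
v=7: a=7^1·(≡1), b=7^2·(≡1) mod 7; (1|7)=+1, (1|7)=+1; (−1)^{1·2·3}·(+1)^2·(+1)^1 = +1.
v=17: a=17^2·(≡15), b=17^1·(≡6) mod 17; (15|17)=+1, (6|17)=-1; (−1)^{2·1·8}·(+1)^1·(-1)^2 = +1.
v=11: a=11^1·(≡1), b=11^-1·(≡3) mod 11; (1|11)=+1, (3|11)=+1; (−1)^{1·-1·5}·(+1)^-1·(+1)^1 = -1.
v=∞: 38038 > 0 and -187 < 0  ⇒  (a,b)_∞ = +1.
v=3: a=3^-2·(≡1), b=3^4·(≡2) mod 3; (1|3)=+1, (2|3)=-1; (−1)^{-2·4·1}·(+1)^4·(-1)^-2 = +1.
v=5: a=5^6·(≡2), b=5^0·(≡3) mod 5; (2|5)=-1, (3|5)=-1; (−1)^{6·0·2}·(-1)^0·(-1)^6 = +1.
v=13: a=13^-1·(≡10), b=13^0·(≡2) mod 13; (10|13)=+1, (2|13)=-1; (−1)^{-1·0·6}·(+1)^0·(-1)^-1 = -1.
|Ram(38038, -187)| = 4, even; anisotropic at {2, 11, 13, 19}.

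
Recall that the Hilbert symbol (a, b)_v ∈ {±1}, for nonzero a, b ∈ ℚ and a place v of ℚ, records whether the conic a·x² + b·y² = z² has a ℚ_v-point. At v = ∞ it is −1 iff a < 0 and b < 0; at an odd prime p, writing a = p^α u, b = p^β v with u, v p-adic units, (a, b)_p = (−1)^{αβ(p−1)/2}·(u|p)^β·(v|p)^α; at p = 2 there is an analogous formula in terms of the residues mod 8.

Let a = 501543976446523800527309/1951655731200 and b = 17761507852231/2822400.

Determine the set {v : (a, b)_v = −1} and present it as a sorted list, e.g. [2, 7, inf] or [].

[17, 41]

Mod squares: a ≡ 1258, b ≡ 265639. Check v ∈ {∞, 2, 3, 5, 7, 11, 13, 17, 19, 31, 37, 41}.
v=11: a=11^2·(≡9), b=11^1·(≡1) mod 11; (9|11)=+1, (1|11)=+1; (−1)^{2·1·5}·(+1)^1·(+1)^2 = +1.
v=19: a=19^2·(≡7), b=19^1·(≡17) mod 19; (7|19)=+1, (17|19)=+1; (−1)^{2·1·9}·(+1)^1·(+1)^2 = +1.
v=31: a=31^2·(≡7), b=31^1·(≡22) mod 31; (7|31)=+1, (22|31)=-1; (−1)^{2·1·15}·(+1)^1·(-1)^2 = +1.
v=41: a=41^2·(≡11), b=41^1·(≡37) mod 41; (11|41)=-1, (37|41)=+1; (−1)^{2·1·20}·(-1)^1·(+1)^2 = -1.
v=5: a=5^-2·(≡3), b=5^-2·(≡1) mod 5; (3|5)=-1, (1|5)=+1; (−1)^{-2·-2·2}·(-1)^-2·(+1)^-2 = +1.
v=13: a=13^4·(≡12), b=13^2·(≡9) mod 13; (12|13)=+1, (9|13)=+1; (−1)^{4·2·6}·(+1)^2·(+1)^4 = +1.
v=37: a=37^3·(≡27), b=37^2·(≡30) mod 37; (27|37)=+1, (30|37)=+1; (−1)^{3·2·18}·(+1)^2·(+1)^3 = +1.
v=2: v_2(a)=-13, v_2(b)=-8; units ≡ 5, 7 (mod 8); ε·ε+αω+βω = 0·1+-13·0+-8·1 ≡ 0  ⇒  (a,b)_2 = +1.
v=3: a=3^-4·(≡1), b=3^-2·(≡1) mod 3; (1|3)=+1, (1|3)=+1; (−1)^{-4·-2·1}·(+1)^-2·(+1)^-4 = +1.
v=17: a=17^3·(≡6), b=17^2·(≡3) mod 17; (6|17)=-1, (3|17)=-1; (−1)^{3·2·8}·(-1)^2·(-1)^3 = -1.
v=7: a=7^-6·(≡3), b=7^-2·(≡6) mod 7; (3|7)=-1, (6|7)=-1; (−1)^{-6·-2·3}·(-1)^-2·(-1)^-6 = +1.
v=∞: 1258 > 0 and 265639 > 0  ⇒  (a,b)_∞ = +1.
|Ram(1258, 265639)| = 2, even; anisotropic at {17, 41}.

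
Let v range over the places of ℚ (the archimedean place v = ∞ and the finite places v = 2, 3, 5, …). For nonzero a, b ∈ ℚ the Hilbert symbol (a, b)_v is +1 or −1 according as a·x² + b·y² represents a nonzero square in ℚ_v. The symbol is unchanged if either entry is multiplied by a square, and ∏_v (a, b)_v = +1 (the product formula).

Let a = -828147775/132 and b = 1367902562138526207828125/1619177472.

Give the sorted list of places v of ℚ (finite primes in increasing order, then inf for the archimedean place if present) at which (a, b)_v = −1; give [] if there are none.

[7, 13, 17, 23]

(a, b) ≡ (-22309287, 663) mod (ℚ^×)²; places V = {2, 3, 5, 7, 11, 13, 17, 19, 23, ∞}.
(a,b)_∞: sgn(-22309287)=−, sgn(663)=+, so +1.
(a,b)_23: α=1, u≡22; β=2, v≡10 (mod 23); (22|23)=-1, (10|23)=-1; sign (−1)^0·-1^2·-1^1 = -1.
(a,b)_17: α=1, u≡1; β=3, v≡7 (mod 17); (1|17)=+1, (7|17)=-1; sign (−1)^0·+1^3·-1^1 = -1.
(a,b)_13: α=1, u≡2; β=3, v≡12 (mod 13); (2|13)=-1, (12|13)=+1; sign (−1)^0·-1^3·+1^1 = -1.
(a,b)_5: α=2, u≡2; β=6, v≡3 (mod 5); (2|5)=-1, (3|5)=-1; sign (−1)^0·-1^6·-1^2 = +1.
(a,b)_2: α=-2, β=-12; u≡1, v≡7 (mod 8); ε(u)ε(v)=0·1, αω(v)=-2·0, βω(u)=-12·0; sum ≡ 0  ⇒  +1.
(a,b)_3: α=-1, u≡1; β=-3, v≡2 (mod 3); (1|3)=+1, (2|3)=-1; sign (−1)^1·+1^-3·-1^-1 = +1.
(a,b)_19: α=1, u≡3; β=4, v≡17 (mod 19); (3|19)=-1, (17|19)=+1; sign (−1)^0·-1^4·+1^1 = +1.
(a,b)_11: α=-1, u≡7; β=-4, v≡4 (mod 11); (7|11)=-1, (4|11)=+1; sign (−1)^0·-1^-4·+1^-1 = +1.
(a,b)_7: α=3, u≡6; β=6, v≡5 (mod 7); (6|7)=-1, (5|7)=-1; sign (−1)^0·-1^6·-1^3 = -1.
|Ram(-22309287, 663)| = 4, even; anisotropic at {7, 13, 17, 23}.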